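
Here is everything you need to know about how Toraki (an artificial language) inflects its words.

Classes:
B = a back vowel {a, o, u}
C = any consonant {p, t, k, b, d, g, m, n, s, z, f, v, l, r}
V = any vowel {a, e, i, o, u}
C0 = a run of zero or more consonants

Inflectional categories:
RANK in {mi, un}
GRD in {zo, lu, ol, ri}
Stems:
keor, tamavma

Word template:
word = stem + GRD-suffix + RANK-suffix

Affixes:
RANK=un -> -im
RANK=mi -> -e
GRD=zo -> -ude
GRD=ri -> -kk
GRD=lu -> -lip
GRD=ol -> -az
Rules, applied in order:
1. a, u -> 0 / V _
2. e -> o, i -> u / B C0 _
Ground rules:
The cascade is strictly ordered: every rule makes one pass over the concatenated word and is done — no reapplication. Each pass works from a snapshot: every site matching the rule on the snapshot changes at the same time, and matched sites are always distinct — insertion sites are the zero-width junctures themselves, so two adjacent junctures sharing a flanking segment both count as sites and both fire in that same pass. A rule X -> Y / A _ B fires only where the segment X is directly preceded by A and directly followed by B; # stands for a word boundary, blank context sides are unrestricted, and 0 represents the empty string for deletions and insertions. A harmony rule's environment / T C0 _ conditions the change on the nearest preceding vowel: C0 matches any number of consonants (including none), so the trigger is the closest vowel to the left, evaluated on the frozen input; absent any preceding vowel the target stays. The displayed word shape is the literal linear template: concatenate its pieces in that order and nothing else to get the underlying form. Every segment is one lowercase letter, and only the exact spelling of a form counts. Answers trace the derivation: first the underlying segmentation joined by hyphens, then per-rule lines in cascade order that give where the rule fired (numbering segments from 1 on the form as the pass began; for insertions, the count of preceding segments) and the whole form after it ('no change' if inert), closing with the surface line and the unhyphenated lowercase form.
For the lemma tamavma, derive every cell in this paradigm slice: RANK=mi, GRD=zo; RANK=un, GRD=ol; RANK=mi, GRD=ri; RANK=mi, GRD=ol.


cell RANK=mi, GRD=zo:
underlying: tamavma-ude-e
1. a, u -> 0 / V _: fires at position(s) 8: tamavmadee
2. e -> o, i -> u / B C0 _: fires at position(s) 9: tamavmadoe
surface: tamavmadoe

cell RANK=un, GRD=ol:
underlying: tamavma-az-im
1. a, u -> 0 / V _: fires at position(s) 8: tamavmazim
2. e -> o, i -> u / B C0 _: fires at position(s) 9: tamavmazum
surface: tamavmazum

cell RANK=mi, GRD=ri:
underlying: tamavma-kk-e
1. a, u -> 0 / V _: no change
2. e -> o, i -> u / B C0 _: fires at position(s) 10: tamavmakko
surface: tamavmakko

cell RANK=mi, GRD=ol:
underlying: tamavma-az-e
1. a, u -> 0 / V _: fires at position(s) 8: tamavmaze
2. e -> o, i -> u / B C0 _: fires at position(s) 9: tamavmazo
surface: tamavmazo


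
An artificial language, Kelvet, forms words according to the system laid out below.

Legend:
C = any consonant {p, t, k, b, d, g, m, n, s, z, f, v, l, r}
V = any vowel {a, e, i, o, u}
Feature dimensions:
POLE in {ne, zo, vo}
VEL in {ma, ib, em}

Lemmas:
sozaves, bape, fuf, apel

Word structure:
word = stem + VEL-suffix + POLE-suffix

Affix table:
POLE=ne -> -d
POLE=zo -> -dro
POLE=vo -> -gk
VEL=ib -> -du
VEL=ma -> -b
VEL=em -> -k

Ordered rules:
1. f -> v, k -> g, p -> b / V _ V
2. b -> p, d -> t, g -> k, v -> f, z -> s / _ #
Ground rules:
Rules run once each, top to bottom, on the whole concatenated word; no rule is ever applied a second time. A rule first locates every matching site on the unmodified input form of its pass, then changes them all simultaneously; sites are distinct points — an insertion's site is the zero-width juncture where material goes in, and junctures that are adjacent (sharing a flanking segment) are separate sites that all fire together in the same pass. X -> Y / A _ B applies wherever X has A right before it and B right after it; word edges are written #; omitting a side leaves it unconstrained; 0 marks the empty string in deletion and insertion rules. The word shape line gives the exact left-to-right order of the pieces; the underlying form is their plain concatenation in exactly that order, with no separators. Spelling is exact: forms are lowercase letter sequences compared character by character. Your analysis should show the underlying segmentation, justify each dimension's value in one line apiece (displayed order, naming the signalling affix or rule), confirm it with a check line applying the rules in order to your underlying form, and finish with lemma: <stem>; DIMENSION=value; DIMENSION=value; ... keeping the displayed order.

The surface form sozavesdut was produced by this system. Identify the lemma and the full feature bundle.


underlying: sozaves-du-d
POLE=ne - signalled by the affix -d
VEL=ib - signalled by the affix -du
check: sozavesdud -> sozavesdud -> sozavesdut
lemma: sozaves; POLE=ne; VEL=ib


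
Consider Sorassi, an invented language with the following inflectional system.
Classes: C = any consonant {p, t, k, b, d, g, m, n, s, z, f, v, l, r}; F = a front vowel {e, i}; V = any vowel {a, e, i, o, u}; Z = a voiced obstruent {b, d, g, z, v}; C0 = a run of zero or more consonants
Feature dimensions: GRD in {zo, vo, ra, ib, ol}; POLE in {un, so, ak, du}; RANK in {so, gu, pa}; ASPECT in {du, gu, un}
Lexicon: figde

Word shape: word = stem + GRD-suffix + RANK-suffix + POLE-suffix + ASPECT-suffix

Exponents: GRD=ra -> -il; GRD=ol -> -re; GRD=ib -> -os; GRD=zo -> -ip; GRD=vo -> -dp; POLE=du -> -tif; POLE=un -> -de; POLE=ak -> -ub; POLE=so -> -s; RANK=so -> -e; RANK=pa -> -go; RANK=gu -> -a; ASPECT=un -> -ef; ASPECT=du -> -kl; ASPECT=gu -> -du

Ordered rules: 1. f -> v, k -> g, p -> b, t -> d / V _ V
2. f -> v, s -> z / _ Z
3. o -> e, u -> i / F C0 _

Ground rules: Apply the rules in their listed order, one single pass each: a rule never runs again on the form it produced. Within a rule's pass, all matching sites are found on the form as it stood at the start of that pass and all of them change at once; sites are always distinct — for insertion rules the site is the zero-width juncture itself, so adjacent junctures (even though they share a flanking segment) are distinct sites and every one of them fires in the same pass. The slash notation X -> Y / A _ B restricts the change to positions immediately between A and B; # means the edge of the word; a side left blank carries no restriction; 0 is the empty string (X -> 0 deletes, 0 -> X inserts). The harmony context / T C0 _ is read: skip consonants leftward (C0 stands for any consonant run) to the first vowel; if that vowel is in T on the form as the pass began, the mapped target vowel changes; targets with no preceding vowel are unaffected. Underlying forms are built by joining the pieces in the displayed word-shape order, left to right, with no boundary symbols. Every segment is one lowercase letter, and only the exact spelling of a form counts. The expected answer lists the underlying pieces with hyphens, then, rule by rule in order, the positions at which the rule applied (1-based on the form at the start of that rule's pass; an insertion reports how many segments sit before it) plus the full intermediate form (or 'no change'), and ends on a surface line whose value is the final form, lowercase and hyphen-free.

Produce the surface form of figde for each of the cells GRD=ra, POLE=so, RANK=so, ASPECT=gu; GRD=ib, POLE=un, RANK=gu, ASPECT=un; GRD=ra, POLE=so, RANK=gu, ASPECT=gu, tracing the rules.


cell GRD=ra, POLE=so, RANK=so, ASPECT=gu:
underlying: figde-il-e-s-du
1. f -> v, k -> g, p -> b, t -> d / V _ V: no change
2. f -> v, s -> z / _ Z: fires at position(s) 9: figdeilezdu
3. o -> e, u -> i / F C0 _: fires at position(s) 11: figdeilezdi
surface: figdeilezdi

cell GRD=ib, POLE=un, RANK=gu, ASPECT=un:
underlying: figde-os-a-de-ef
1. f -> v, k -> g, p -> b, t -> d / V _ V: no change
2. f -> v, s -> z / _ Z: no change
3. o -> e, u -> i / F C0 _: fires at position(s) 6: figdeesadeef
surface: figdeesadeef

cell GRD=ra, POLE=so, RANK=gu, ASPECT=gu:
underlying: figde-il-a-s-du
1. f -> v, k -> g, p -> b, t -> d / V _ V: no change
2. f -> v, s -> z / _ Z: fires at position(s) 9: figdeilazdu
3. o -> e, u -> i / F C0 _: no change
surface: figdeilazdu


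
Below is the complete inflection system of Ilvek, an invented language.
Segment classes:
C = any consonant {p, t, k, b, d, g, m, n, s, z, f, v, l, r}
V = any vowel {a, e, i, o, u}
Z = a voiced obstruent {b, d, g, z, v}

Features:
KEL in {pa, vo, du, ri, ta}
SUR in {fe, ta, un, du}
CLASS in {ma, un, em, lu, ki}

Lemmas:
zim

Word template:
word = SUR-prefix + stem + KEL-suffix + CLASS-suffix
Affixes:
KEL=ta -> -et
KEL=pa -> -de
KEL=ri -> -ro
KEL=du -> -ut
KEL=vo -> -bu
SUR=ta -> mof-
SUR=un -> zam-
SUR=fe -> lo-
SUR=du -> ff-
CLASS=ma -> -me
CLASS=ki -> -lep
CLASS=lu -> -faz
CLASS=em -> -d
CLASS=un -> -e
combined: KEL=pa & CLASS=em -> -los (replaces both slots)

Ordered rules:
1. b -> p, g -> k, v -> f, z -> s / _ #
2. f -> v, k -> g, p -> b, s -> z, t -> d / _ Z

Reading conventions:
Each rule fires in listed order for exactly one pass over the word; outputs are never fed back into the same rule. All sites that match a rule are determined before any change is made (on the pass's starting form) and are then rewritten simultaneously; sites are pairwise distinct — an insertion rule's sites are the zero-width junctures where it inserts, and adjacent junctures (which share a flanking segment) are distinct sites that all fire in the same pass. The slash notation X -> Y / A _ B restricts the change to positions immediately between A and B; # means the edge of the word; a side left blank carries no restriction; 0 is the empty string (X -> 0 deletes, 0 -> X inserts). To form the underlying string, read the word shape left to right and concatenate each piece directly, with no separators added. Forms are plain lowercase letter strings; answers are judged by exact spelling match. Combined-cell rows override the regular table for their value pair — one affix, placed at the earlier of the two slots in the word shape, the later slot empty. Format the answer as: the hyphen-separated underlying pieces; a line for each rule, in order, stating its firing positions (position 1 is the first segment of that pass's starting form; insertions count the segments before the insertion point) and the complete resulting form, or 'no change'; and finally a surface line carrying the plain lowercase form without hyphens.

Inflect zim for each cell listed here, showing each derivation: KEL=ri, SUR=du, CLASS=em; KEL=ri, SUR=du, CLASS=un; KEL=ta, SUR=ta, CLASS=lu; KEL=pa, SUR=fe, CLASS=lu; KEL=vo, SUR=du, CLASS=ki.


cell KEL=ri, SUR=du, CLASS=em:
underlying: ff-zim-ro-d
1. b -> p, g -> k, v -> f, z -> s / _ #: no change
2. f -> v, k -> g, p -> b, s -> z, t -> d / _ Z: fires at position(s) 2: fvzimrod
surface: fvzimrod

cell KEL=ri, SUR=du, CLASS=un:
underlying: ff-zim-ro-e
1. b -> p, g -> k, v -> f, z -> s / _ #: no change
2. f -> v, k -> g, p -> b, s -> z, t -> d / _ Z: fires at position(s) 2: fvzimroe
surface: fvzimroe

cell KEL=ta, SUR=ta, CLASS=lu:
underlying: mof-zim-et-faz
1. b -> p, g -> k, v -> f, z -> s / _ #: fires at position(s) 11: mofzimetfas
2. f -> v, k -> g, p -> b, s -> z, t -> d / _ Z: fires at position(s) 3: movzimetfas
surface: movzimetfas

cell KEL=pa, SUR=fe, CLASS=lu:
underlying: lo-zim-de-faz
1. b -> p, g -> k, v -> f, z -> s / _ #: fires at position(s) 10: lozimdefas
2. f -> v, k -> g, p -> b, s -> z, t -> d / _ Z: no change
surface: lozimdefas

cell KEL=vo, SUR=du, CLASS=ki:
underlying: ff-zim-bu-lep
1. b -> p, g -> k, v -> f, z -> s / _ #: no change
2. f -> v, k -> g, p -> b, s -> z, t -> d / _ Z: fires at position(s) 2: fvzimbulep
surface: fvzimbulep


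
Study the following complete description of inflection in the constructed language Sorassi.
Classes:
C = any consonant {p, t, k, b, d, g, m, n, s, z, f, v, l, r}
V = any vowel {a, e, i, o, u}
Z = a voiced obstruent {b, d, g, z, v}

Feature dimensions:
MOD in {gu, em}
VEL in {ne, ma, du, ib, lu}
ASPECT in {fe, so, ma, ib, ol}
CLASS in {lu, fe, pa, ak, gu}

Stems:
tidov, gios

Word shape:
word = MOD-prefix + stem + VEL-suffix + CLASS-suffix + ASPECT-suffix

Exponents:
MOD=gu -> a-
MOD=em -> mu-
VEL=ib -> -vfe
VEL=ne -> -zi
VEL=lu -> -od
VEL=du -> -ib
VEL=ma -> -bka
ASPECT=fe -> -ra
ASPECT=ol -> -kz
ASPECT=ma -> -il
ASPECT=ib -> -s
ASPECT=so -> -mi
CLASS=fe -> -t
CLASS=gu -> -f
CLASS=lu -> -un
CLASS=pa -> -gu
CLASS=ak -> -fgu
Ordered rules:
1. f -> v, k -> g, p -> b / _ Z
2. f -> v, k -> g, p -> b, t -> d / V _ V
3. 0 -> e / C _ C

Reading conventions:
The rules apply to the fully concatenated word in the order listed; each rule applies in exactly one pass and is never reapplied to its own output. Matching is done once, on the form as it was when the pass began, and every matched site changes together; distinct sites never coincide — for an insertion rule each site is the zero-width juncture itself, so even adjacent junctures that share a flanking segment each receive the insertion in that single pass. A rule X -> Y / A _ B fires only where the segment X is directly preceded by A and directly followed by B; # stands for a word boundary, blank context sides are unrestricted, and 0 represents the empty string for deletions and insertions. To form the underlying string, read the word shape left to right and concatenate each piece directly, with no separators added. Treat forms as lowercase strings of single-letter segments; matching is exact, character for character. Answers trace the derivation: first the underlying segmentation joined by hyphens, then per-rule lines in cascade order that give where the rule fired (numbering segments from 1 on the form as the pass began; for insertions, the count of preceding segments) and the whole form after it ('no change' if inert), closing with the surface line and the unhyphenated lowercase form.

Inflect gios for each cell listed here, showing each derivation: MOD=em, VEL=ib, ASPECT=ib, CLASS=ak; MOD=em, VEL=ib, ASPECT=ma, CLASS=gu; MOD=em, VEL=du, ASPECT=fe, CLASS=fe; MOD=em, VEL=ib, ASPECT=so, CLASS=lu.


cell MOD=em, VEL=ib, ASPECT=ib, CLASS=ak:
underlying: mu-gios-vfe-fgu-s
1. f -> v, k -> g, p -> b / _ Z: fires at position(s) 10: mugiosvfevgus
2. f -> v, k -> g, p -> b, t -> d / V _ V: no change
3. 0 -> e / C _ C: inserts after position(s) 6, 7, 10: mugiosevefevegus
surface: mugiosevefevegus

cell MOD=em, VEL=ib, ASPECT=ma, CLASS=gu:
underlying: mu-gios-vfe-f-il
1. f -> v, k -> g, p -> b / _ Z: no change
2. f -> v, k -> g, p -> b, t -> d / V _ V: fires at position(s) 10: mugiosvfevil
3. 0 -> e / C _ C: inserts after position(s) 6, 7: mugiosevefevil
surface: mugiosevefevil

cell MOD=em, VEL=du, ASPECT=fe, CLASS=fe:
underlying: mu-gios-ib-t-ra
1. f -> v, k -> g, p -> b / _ Z: no change
2. f -> v, k -> g, p -> b, t -> d / V _ V: no change
3. 0 -> e / C _ C: inserts after position(s) 8, 9: mugiosibetera
surface: mugiosibetera

cell MOD=em, VEL=ib, ASPECT=so, CLASS=lu:
underlying: mu-gios-vfe-un-mi
1. f -> v, k -> g, p -> b / _ Z: no change
2. f -> v, k -> g, p -> b, t -> d / V _ V: no change
3. 0 -> e / C _ C: inserts after position(s) 6, 7, 11: mugiosevefeunemi
surface: mugiosevefeunemi


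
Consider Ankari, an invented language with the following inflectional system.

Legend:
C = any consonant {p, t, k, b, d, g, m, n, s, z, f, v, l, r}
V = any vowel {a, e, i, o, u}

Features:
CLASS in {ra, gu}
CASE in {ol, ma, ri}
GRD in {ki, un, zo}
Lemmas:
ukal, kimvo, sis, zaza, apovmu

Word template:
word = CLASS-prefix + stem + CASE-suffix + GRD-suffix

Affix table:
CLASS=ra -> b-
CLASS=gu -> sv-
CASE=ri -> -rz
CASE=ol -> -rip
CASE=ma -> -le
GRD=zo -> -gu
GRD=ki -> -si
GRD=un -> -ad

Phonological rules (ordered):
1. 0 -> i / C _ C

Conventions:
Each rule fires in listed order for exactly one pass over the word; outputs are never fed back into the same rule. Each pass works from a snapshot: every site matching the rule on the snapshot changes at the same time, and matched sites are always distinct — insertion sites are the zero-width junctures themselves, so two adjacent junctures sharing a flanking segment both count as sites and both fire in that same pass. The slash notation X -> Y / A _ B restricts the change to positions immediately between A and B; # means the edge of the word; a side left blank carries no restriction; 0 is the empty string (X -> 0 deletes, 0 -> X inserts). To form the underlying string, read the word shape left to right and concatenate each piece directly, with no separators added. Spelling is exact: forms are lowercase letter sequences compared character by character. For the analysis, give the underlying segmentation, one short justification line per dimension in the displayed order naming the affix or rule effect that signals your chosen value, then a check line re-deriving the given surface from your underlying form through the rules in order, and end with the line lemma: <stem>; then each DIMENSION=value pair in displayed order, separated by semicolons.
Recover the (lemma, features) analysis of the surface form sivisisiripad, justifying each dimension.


underlying: sv-sis-rip-ad
CLASS=gu - signalled by the affix sv-
CASE=ol - signalled by the affix -rip
GRD=un - signalled by the affix -ad
check: svsisripad -> sivisisiripad
lemma: sis; CLASS=gu; CASE=ol; GRD=un


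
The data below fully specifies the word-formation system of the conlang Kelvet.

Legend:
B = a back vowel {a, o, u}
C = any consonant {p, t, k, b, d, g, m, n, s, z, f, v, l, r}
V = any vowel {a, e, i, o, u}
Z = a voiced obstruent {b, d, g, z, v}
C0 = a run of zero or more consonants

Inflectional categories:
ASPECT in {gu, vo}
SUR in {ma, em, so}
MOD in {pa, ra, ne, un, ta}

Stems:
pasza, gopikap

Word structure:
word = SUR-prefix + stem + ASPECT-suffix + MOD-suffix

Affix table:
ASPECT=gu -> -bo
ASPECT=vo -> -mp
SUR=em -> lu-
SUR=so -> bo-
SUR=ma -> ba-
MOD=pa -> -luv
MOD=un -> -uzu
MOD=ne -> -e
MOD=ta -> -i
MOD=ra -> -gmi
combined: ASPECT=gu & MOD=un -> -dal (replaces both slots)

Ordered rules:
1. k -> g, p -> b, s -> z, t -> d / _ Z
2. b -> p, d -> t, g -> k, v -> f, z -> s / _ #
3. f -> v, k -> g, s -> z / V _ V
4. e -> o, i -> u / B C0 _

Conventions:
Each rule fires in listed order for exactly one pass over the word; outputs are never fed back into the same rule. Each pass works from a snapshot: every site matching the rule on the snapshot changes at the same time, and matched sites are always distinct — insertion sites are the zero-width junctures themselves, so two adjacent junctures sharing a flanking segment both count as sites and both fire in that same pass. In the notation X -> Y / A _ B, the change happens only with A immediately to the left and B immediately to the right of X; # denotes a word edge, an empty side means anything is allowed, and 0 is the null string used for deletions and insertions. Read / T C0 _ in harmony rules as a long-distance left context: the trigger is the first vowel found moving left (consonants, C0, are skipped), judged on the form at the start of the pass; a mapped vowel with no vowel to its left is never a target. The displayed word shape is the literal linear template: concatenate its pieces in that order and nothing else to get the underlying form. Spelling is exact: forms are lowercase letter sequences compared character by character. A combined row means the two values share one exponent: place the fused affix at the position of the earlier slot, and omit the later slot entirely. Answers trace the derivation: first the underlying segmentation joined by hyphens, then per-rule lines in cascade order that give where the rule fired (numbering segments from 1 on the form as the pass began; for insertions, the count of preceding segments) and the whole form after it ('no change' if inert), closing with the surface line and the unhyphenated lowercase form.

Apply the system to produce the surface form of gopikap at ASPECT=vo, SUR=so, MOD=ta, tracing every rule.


underlying: bo-gopikap-mp-i
1. k -> g, p -> b, s -> z, t -> d / _ Z: no change
2. b -> p, d -> t, g -> k, v -> f, z -> s / _ #: no change
3. f -> v, k -> g, s -> z / V _ V: fires at position(s) 7: bogopigapmpi
4. e -> o, i -> u / B C0 _: fires at position(s) 6, 12: bogopugapmpu
surface: bogopugapmpu


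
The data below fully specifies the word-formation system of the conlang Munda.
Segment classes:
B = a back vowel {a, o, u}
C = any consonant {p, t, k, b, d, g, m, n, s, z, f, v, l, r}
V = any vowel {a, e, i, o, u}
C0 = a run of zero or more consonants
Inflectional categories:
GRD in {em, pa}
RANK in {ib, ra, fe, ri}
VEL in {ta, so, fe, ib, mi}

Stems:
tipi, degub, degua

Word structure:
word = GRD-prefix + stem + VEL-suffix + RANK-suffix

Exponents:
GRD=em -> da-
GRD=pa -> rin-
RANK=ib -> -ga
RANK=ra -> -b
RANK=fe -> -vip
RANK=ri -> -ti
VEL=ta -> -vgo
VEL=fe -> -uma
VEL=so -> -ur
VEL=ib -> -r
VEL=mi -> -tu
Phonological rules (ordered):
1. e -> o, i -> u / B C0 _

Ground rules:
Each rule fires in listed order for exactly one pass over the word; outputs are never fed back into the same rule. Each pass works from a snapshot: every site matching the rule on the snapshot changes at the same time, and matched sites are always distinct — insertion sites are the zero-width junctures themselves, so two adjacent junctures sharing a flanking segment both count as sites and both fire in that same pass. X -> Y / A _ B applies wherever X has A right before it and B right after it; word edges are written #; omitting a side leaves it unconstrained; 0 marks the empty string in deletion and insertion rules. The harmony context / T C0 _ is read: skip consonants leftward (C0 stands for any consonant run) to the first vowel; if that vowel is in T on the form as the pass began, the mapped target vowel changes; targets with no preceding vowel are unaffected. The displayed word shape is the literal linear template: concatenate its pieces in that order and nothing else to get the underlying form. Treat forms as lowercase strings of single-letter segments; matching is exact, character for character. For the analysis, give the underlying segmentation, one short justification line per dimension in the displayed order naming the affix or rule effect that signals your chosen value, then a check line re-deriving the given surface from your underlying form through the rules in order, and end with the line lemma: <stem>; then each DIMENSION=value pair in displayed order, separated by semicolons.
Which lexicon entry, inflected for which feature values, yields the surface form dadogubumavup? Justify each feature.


underlying: da-degub-uma-vip
GRD=em - signalled by the affix da-
RANK=fe - signalled by the affix -vip
VEL=fe - signalled by the affix -uma
check: dadegubumavip -> dadogubumavup
lemma: degub; GRD=em; RANK=fe; VEL=fe


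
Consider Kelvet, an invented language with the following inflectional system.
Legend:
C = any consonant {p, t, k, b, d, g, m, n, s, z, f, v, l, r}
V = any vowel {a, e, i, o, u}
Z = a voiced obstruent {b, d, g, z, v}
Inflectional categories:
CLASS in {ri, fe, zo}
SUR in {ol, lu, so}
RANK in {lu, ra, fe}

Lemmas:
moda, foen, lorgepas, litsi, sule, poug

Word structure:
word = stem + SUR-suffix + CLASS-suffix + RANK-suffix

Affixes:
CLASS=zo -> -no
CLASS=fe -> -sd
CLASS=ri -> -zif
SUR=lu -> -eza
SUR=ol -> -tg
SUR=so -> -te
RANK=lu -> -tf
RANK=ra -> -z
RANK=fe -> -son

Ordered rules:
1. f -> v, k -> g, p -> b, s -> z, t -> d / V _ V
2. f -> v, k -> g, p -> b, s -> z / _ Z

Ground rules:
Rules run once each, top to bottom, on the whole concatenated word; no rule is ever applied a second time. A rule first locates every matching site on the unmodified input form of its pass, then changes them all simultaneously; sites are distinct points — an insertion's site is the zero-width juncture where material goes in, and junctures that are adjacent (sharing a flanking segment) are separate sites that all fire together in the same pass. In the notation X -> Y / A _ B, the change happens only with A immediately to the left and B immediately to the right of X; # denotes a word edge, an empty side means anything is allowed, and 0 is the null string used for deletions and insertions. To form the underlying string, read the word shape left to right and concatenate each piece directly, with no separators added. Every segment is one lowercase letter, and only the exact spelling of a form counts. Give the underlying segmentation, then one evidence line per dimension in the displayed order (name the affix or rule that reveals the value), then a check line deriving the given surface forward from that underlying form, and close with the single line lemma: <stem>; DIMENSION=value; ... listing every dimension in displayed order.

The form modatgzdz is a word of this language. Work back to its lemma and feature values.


underlying: moda-tg-sd-z
CLASS=fe - signalled by the affix -sd
SUR=ol - signalled by the affix -tg
RANK=ra - signalled by the affix -z
check: modatgsdz -> modatgsdz -> modatgzdz
lemma: moda; CLASS=fe; SUR=ol; RANK=ra


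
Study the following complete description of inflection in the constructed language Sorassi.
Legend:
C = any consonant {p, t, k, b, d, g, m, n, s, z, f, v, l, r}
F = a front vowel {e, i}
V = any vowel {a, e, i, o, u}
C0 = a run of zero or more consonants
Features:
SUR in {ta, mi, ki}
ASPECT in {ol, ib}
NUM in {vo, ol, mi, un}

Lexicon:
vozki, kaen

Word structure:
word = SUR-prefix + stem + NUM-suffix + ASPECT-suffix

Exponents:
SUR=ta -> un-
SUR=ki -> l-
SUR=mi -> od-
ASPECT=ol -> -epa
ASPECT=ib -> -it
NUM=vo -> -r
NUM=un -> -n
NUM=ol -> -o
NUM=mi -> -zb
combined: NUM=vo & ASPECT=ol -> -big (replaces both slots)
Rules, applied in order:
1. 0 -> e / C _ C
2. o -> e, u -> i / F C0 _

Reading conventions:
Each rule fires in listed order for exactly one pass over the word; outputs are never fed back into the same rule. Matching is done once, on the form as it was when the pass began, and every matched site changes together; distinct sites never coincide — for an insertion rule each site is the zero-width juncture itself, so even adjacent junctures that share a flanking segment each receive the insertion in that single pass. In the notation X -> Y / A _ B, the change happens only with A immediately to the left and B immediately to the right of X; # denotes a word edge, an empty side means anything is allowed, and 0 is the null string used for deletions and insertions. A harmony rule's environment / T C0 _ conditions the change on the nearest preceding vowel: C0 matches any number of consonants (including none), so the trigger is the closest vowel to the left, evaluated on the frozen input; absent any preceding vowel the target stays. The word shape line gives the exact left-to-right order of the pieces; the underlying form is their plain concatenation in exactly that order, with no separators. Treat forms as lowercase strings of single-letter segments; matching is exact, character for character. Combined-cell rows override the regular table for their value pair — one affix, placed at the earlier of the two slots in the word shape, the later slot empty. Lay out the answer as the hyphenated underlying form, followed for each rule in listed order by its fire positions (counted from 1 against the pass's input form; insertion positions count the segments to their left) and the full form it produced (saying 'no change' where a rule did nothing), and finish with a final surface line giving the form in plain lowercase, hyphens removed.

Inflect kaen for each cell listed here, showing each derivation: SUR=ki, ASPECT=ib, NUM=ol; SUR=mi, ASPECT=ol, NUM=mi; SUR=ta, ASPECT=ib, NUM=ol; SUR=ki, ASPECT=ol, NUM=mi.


cell SUR=ki, ASPECT=ib, NUM=ol:
underlying: l-kaen-o-it
1. 0 -> e / C _ C: inserts after position(s) 1: lekaenoit
2. o -> e, u -> i / F C0 _: fires at position(s) 7: lekaeneit
surface: lekaeneit

cell SUR=mi, ASPECT=ol, NUM=mi:
underlying: od-kaen-zb-epa
1. 0 -> e / C _ C: inserts after position(s) 2, 6, 7: odekaenezebepa
2. o -> e, u -> i / F C0 _: no change
surface: odekaenezebepa

cell SUR=ta, ASPECT=ib, NUM=ol:
underlying: un-kaen-o-it
1. 0 -> e / C _ C: inserts after position(s) 2: unekaenoit
2. o -> e, u -> i / F C0 _: fires at position(s) 8: unekaeneit
surface: unekaeneit

cell SUR=ki, ASPECT=ol, NUM=mi:
underlying: l-kaen-zb-epa
1. 0 -> e / C _ C: inserts after position(s) 1, 5, 6: lekaenezebepa
2. o -> e, u -> i / F C0 _: no change
surface: lekaenezebepa


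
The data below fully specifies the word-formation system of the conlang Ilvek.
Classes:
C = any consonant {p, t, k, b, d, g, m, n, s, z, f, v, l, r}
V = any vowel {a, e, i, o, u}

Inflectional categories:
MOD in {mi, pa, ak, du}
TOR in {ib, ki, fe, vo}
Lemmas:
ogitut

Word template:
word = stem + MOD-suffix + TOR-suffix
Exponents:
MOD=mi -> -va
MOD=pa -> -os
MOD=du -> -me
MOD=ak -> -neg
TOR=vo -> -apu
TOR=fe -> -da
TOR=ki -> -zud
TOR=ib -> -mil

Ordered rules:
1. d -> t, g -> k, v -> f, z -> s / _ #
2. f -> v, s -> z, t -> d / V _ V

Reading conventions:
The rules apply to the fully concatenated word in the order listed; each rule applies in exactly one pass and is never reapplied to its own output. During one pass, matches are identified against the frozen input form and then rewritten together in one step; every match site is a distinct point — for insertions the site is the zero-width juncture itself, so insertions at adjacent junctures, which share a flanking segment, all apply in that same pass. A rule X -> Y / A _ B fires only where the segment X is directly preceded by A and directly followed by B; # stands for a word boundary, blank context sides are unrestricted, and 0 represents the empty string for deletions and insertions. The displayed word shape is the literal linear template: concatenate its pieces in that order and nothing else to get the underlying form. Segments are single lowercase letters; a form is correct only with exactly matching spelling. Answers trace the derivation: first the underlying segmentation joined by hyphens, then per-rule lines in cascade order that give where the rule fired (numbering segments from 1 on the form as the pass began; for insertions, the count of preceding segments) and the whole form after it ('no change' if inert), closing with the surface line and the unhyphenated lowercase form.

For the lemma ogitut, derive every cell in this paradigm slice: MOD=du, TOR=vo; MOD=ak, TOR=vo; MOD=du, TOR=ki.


cell MOD=du, TOR=vo:
underlying: ogitut-me-apu
1. d -> t, g -> k, v -> f, z -> s / _ #: no change
2. f -> v, s -> z, t -> d / V _ V: fires at position(s) 4: ogidutmeapu
surface: ogidutmeapu

cell MOD=ak, TOR=vo:
underlying: ogitut-neg-apu
1. d -> t, g -> k, v -> f, z -> s / _ #: no change
2. f -> v, s -> z, t -> d / V _ V: fires at position(s) 4: ogidutnegapu
surface: ogidutnegapu

cell MOD=du, TOR=ki:
underlying: ogitut-me-zud
1. d -> t, g -> k, v -> f, z -> s / _ #: fires at position(s) 11: ogitutmezut
2. f -> v, s -> z, t -> d / V _ V: fires at position(s) 4: ogidutmezut
surface: ogidutmezut


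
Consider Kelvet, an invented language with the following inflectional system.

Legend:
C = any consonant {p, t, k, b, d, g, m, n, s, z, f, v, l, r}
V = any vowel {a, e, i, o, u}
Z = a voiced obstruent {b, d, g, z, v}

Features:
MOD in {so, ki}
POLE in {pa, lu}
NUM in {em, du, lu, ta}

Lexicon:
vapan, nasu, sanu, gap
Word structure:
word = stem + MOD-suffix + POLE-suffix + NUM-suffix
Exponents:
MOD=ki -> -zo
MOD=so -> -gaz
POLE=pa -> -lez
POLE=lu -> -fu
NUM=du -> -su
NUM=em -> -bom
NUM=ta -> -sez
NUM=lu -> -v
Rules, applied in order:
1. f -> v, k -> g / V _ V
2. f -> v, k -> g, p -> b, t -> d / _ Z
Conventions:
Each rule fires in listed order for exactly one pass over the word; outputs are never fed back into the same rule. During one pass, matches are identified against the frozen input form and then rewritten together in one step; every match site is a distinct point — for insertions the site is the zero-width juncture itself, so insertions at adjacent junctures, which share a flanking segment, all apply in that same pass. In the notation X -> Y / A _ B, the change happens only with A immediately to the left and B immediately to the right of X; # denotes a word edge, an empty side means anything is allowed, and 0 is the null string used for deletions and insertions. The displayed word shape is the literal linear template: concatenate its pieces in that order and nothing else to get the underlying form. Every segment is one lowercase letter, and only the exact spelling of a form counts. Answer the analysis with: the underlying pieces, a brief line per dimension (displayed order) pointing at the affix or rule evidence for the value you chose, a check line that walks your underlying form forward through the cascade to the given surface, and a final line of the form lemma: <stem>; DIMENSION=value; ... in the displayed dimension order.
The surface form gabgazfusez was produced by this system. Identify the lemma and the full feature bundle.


underlying: gap-gaz-fu-sez
MOD=so - signalled by the affix -gaz
POLE=lu - signalled by the affix -fu
NUM=ta - signalled by the affix -sez
check: gapgazfusez -> gapgazfusez -> gabgazfusez
lemma: gap; MOD=so; POLE=lu; NUM=ta


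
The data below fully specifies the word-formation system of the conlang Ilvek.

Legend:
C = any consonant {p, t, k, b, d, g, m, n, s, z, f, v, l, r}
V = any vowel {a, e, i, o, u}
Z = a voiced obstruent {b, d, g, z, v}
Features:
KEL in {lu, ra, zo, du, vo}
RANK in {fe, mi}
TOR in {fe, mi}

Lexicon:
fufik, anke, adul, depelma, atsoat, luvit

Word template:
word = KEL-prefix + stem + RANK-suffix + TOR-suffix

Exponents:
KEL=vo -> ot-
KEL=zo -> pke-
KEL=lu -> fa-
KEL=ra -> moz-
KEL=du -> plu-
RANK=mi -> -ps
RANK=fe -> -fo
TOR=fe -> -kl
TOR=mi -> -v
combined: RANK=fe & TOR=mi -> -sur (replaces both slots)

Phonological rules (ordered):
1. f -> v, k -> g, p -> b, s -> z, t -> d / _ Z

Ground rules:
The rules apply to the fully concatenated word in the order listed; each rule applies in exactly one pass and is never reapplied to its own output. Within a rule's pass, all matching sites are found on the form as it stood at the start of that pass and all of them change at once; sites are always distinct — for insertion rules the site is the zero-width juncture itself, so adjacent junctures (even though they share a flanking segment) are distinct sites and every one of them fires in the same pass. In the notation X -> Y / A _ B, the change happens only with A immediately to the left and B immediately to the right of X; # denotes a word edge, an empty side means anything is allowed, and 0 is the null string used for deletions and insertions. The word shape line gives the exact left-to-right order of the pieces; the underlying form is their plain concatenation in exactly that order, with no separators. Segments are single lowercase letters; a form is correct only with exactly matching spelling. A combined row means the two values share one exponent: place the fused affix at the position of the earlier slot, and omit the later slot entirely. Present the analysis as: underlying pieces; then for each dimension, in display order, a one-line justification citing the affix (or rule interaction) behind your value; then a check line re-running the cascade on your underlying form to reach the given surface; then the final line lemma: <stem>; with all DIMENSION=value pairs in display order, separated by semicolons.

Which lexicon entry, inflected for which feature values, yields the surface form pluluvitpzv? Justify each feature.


underlying: plu-luvit-ps-v
KEL=du - signalled by the affix plu-
RANK=mi - signalled by the affix -ps
TOR=mi - signalled by the affix -v
check: pluluvitpsv -> pluluvitpzv
lemma: luvit; KEL=du; RANK=mi; TOR=mi


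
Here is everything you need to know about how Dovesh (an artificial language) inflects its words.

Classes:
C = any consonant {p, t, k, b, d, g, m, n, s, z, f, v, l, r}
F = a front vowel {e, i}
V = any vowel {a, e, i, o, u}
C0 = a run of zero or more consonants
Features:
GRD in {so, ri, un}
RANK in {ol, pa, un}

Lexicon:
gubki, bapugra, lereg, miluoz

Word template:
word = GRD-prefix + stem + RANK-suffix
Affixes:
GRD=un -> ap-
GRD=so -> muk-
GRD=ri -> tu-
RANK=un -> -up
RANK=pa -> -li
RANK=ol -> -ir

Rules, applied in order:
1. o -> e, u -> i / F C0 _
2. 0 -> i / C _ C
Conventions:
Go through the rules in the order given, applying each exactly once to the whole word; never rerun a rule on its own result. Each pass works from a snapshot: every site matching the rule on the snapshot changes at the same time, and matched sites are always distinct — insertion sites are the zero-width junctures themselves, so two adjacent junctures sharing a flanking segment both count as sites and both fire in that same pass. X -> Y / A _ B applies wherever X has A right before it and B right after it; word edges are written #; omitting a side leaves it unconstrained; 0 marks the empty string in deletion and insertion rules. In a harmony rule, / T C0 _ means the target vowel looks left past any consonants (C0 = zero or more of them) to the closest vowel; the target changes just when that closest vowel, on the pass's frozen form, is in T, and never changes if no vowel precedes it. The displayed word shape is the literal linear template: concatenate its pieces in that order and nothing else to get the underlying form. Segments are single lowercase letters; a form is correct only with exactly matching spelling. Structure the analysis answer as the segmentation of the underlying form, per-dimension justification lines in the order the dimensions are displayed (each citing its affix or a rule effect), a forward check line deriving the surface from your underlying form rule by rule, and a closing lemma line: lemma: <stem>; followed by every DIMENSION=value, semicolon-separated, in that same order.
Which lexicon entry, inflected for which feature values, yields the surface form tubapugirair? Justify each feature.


underlying: tu-bapugra-ir
GRD=ri - signalled by the affix tu-
RANK=ol - signalled by the affix -ir
check: tubapugrair -> tubapugrair -> tubapugirair
lemma: bapugra; GRD=ri; RANK=ol


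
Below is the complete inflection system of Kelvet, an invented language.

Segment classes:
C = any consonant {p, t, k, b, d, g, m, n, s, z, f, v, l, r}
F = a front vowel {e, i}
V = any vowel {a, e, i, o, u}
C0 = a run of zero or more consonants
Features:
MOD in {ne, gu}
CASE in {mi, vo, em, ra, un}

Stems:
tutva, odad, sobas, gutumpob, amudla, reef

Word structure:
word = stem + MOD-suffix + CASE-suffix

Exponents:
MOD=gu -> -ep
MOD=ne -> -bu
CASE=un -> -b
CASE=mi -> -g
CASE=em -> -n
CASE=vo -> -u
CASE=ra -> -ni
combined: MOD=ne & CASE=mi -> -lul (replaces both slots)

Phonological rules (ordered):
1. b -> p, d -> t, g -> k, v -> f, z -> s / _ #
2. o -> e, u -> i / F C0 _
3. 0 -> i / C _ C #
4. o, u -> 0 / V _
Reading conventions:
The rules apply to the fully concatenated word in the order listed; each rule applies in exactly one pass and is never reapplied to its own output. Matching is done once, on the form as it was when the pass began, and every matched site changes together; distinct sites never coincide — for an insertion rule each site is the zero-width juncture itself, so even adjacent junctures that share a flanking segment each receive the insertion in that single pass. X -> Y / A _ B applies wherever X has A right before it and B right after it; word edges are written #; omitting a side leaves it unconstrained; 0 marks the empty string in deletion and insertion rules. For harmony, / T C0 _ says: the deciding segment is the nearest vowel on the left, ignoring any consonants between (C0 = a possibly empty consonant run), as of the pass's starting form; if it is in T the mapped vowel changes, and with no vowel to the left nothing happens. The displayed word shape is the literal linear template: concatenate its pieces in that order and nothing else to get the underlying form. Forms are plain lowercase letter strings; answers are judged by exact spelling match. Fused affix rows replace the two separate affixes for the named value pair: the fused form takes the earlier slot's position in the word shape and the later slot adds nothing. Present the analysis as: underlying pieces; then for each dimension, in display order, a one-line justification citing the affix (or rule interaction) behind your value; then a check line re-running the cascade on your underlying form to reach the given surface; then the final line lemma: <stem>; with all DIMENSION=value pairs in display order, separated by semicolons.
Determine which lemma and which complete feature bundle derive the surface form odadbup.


underlying: odad-bu-b
MOD=ne - signalled by the affix -bu
CASE=un - signalled by the affix -b
check: odadbub -> odadbup -> odadbup -> odadbup -> odadbup
lemma: odad; MOD=ne; CASE=un
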